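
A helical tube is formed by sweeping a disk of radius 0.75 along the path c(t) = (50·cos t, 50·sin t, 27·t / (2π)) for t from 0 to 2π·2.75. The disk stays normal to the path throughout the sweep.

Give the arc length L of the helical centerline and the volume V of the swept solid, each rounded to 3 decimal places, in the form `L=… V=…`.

2πR = 2π·50 = 314.159265
per-turn = √(314.159265² + 27²) = √(98696.0440 + 729) = √99425.0440 = 315.317370
L = 2.75 × 315.317370 = 867.122768
V = π·0.75² × L = 1.767146 × 867.122768 = 1532.332417

L=867.123 V=1532.332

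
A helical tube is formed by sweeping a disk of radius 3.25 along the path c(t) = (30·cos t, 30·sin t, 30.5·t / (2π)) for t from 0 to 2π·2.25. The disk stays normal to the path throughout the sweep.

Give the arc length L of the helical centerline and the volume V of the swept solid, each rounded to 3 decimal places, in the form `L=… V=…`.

L=429.631 V=14256.482

2πR = 2π·30 = 188.495559
per-turn = √(188.495559² + 30.5²) = √(35530.5758 + 930.25) = √36460.8258 = 190.947181
L = 2.25 × 190.947181 = 429.631157
V = π·3.25² × L = 33.183072 × 429.631157 = 14256.481781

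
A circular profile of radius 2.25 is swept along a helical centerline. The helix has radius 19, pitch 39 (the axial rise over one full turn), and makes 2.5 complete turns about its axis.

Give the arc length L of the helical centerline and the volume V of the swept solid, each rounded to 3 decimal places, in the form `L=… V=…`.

2πR = 2π·19 = 119.380521
per-turn = √(119.380521² + 39²) = √(14251.7088 + 1521) = √15772.7088 = 125.589445
L = 2.5 × 125.589445 = 313.973613
V = π·2.25² × L = 15.904313 × 313.973613 = 4993.534556

L=313.974 V=4993.535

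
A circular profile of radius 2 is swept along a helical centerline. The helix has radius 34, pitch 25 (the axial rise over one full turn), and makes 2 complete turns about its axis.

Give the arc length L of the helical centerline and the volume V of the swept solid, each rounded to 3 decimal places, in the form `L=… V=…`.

2πR = 2π·34 = 213.628300
per-turn = √(213.628300² + 25²) = √(45637.0508 + 625) = √46262.0508 = 215.086147
L = 2 × 215.086147 = 430.172295
V = π·2² × L = 12.566371 × 430.172295 = 5405.704481

L=430.172 V=5405.704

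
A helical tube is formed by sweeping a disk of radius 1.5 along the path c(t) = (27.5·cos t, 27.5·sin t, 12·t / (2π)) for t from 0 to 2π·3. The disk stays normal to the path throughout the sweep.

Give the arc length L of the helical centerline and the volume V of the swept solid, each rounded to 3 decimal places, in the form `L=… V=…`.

2πR = 2π·27.5 = 172.787596
per-turn = √(172.787596² + 12²) = √(29855.5533 + 144) = √29999.5533 = 173.203791
L = 3 × 173.203791 = 519.611374
V = π·1.5² × L = 7.068583 × 519.611374 = 3672.916368

L=519.611 V=3672.916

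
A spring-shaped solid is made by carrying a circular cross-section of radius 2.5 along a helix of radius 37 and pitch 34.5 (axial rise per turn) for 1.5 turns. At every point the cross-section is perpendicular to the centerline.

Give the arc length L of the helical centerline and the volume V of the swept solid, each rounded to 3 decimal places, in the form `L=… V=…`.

L=352.536 V=6922.023

2πR = 2π·37 = 232.477856
per-turn = √(232.477856² + 34.5²) = √(54045.9537 + 1190.25) = √55236.2037 = 235.023836
L = 1.5 × 235.023836 = 352.535755
V = π·2.5² × L = 19.634954 × 352.535755 = 6922.023356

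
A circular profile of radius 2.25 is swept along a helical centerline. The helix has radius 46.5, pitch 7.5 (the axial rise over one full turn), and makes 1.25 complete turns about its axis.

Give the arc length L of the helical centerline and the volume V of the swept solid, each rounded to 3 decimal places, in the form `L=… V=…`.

L=365.330 V=5810.330

2πR = 2π·46.5 = 292.168117
per-turn = √(292.168117² + 7.5²) = √(85362.2085 + 56.25) = √85418.4585 = 292.264364
L = 1.25 × 292.264364 = 365.330455
V = π·2.25² × L = 15.904313 × 365.330455 = 5810.329835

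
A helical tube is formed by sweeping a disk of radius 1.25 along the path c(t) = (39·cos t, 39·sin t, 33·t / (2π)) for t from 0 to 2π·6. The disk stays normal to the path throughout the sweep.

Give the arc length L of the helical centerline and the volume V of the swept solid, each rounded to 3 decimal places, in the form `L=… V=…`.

2πR = 2π·39 = 245.044227
per-turn = √(245.044227² + 33²) = √(60046.6732 + 1089) = √61135.6732 = 247.256290
L = 6 × 247.256290 = 1483.537743
V = π·1.25² × L = 4.908739 × 1483.537743 = 7282.298866

L=1483.538 V=7282.299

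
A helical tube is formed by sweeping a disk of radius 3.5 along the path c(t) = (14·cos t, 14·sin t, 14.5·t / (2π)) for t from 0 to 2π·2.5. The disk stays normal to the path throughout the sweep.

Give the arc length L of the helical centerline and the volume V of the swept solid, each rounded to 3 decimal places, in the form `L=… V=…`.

2πR = 2π·14 = 87.964594
per-turn = √(87.964594² + 14.5²) = √(7737.7699 + 210.25) = √7948.0199 = 89.151668
L = 2.5 × 89.151668 = 222.879169
V = π·3.5² × L = 38.484510 × 222.879169 = 8577.395617

L=222.879 V=8577.396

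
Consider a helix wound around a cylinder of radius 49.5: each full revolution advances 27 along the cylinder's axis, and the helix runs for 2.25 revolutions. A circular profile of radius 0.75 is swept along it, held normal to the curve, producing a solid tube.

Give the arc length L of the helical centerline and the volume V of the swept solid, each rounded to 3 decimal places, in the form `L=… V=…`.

L=702.422 V=1241.282

2πR = 2π·49.5 = 311.017673
per-turn = √(311.017673² + 27²) = √(96731.9927 + 729) = √97460.9927 = 312.187432
L = 2.25 × 312.187432 = 702.421722
V = π·0.75² × L = 1.767146 × 702.421722 = 1241.281644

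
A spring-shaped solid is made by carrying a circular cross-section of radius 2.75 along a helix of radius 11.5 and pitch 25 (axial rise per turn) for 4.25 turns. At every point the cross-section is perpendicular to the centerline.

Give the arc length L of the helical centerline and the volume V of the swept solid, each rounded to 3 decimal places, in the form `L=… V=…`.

L=324.952 V=7720.303

2πR = 2π·11.5 = 72.256631
per-turn = √(72.256631² + 25²) = √(5221.0207 + 625) = √5846.0207 = 76.459275
L = 4.25 × 76.459275 = 324.951919
V = π·2.75² × L = 23.758294 × 324.951919 = 7720.303362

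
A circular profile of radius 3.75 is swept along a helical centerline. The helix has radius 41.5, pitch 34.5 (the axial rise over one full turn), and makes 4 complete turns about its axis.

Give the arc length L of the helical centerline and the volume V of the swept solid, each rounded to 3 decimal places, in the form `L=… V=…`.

2πR = 2π·41.5 = 260.752190
per-turn = √(260.752190² + 34.5²) = √(67991.7047 + 1190.25) = √69181.9547 = 263.024628
L = 4 × 263.024628 = 1052.098510
V = π·3.75² × L = 44.178647 × 1052.098510 = 46480.288374

L=1052.099 V=46480.288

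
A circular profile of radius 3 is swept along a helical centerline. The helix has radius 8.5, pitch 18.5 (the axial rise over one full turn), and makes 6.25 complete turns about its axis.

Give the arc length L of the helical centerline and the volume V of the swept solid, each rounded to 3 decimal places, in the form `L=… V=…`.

L=353.253 V=9987.995

2πR = 2π·8.5 = 53.407075
per-turn = √(53.407075² + 18.5²) = √(2852.3157 + 342.25) = √3194.5657 = 56.520489
L = 6.25 × 56.520489 = 353.253056
V = π·3² × L = 28.274334 × 353.253056 = 9987.994850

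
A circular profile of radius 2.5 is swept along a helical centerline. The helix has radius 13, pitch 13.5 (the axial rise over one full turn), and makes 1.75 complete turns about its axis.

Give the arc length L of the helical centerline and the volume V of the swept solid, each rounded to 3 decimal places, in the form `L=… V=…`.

2πR = 2π·13 = 81.681409
per-turn = √(81.681409² + 13.5²) = √(6671.8526 + 182.25) = √6854.1026 = 82.789508
L = 1.75 × 82.789508 = 144.881638
V = π·2.5² × L = 19.634954 × 144.881638 = 2844.744317

L=144.882 V=2844.744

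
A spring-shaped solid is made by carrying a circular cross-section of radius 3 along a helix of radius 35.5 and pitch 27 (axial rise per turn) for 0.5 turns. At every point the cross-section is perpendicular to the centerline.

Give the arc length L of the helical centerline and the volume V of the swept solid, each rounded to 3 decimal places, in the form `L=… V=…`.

L=112.341 V=3176.357

2πR = 2π·35.5 = 223.053078
per-turn = √(223.053078² + 27²) = √(49752.6758 + 729) = √50481.6758 = 224.681276
L = 0.5 × 224.681276 = 112.340638
V = π·3² × L = 28.274334 × 112.340638 = 3176.356707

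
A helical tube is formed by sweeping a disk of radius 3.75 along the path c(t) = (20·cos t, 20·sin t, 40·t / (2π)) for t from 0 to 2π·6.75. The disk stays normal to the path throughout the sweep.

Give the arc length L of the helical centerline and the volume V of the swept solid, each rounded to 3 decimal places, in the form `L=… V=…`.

L=890.165 V=39326.296

2πR = 2π·20 = 125.663706
per-turn = √(125.663706² + 40²) = √(15791.3670 + 1600) = √17391.3670 = 131.876332
L = 6.75 × 131.876332 = 890.165244
V = π·3.75² × L = 44.178647 × 890.165244 = 39326.295792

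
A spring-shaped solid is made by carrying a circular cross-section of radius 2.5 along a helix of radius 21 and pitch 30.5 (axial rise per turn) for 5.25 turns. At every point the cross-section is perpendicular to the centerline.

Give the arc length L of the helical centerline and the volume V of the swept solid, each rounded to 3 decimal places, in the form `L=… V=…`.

L=710.987 V=13960.199

2πR = 2π·21 = 131.946891
per-turn = √(131.946891² + 30.5²) = √(17409.9822 + 930.25) = √18340.2322 = 135.426113
L = 5.25 × 135.426113 = 710.987095
V = π·2.5² × L = 19.634954 × 710.987095 = 13960.198962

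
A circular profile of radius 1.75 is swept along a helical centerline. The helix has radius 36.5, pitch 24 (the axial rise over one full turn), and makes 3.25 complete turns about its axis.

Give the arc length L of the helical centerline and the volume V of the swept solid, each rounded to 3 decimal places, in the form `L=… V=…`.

L=749.413 V=7210.199

2πR = 2π·36.5 = 229.336264
per-turn = √(229.336264² + 24²) = √(52595.1219 + 576) = √53171.1219 = 230.588642
L = 3.25 × 230.588642 = 749.413087
V = π·1.75² × L = 9.621128 × 749.413087 = 7210.198859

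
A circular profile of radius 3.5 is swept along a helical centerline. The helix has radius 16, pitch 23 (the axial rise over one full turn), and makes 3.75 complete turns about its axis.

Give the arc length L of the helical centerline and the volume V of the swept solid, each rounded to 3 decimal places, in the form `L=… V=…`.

2πR = 2π·16 = 100.530965
per-turn = √(100.530965² + 23²) = √(10106.4749 + 529) = √10635.4749 = 103.128439
L = 3.75 × 103.128439 = 386.731646
V = π·3.5² × L = 38.484510 × 386.731646 = 14883.177893

L=386.732 V=14883.178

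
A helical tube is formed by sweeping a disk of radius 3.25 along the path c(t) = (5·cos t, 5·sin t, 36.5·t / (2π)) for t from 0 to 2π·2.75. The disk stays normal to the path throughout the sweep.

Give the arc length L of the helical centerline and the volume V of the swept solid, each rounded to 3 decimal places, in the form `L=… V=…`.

2πR = 2π·5 = 31.415927
per-turn = √(31.415927² + 36.5²) = √(986.9604 + 1332.25) = √2319.2104 = 48.158181
L = 2.75 × 48.158181 = 132.434999
V = π·3.25² × L = 33.183072 × 132.434999 = 4394.600160

L=132.435 V=4394.600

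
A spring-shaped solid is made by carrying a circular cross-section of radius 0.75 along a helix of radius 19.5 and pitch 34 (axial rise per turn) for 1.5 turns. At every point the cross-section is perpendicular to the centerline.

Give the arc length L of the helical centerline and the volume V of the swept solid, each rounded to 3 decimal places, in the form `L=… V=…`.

2πR = 2π·19.5 = 122.522113
per-turn = √(122.522113² + 34²) = √(15011.6683 + 1156) = √16167.6683 = 127.152146
L = 1.5 × 127.152146 = 190.728219
V = π·0.75² × L = 1.767146 × 190.728219 = 337.044585

L=190.728 V=337.045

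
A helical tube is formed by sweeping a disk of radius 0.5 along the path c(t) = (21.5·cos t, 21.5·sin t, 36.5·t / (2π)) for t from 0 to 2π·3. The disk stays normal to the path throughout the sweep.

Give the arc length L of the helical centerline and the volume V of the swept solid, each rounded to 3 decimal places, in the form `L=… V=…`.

2πR = 2π·21.5 = 135.088484
per-turn = √(135.088484² + 36.5²) = √(18248.8985 + 1332.25) = √19581.1485 = 139.932657
L = 3 × 139.932657 = 419.797971
V = π·0.5² × L = 0.785398 × 419.797971 = 329.708556

L=419.798 V=329.709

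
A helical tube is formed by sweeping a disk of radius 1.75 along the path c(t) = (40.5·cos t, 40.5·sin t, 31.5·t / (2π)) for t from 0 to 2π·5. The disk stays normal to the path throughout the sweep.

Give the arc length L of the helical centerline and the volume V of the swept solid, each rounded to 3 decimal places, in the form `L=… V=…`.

L=1282.056 V=12334.826

2πR = 2π·40.5 = 254.469005
per-turn = √(254.469005² + 31.5²) = √(64754.4745 + 992.25) = √65746.7245 = 256.411241
L = 5 × 256.411241 = 1282.056205
V = π·1.75² × L = 9.621128 × 1282.056205 = 12334.826209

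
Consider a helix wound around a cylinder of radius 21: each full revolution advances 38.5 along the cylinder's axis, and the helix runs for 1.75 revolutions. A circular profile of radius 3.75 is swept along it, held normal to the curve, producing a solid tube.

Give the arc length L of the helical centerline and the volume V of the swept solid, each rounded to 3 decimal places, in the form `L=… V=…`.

2πR = 2π·21 = 131.946891
per-turn = √(131.946891² + 38.5²) = √(17409.9822 + 1482.25) = √18892.2322 = 137.449017
L = 1.75 × 137.449017 = 240.535779
V = π·3.75² × L = 44.178647 × 240.535779 = 10626.545199

L=240.536 V=10626.545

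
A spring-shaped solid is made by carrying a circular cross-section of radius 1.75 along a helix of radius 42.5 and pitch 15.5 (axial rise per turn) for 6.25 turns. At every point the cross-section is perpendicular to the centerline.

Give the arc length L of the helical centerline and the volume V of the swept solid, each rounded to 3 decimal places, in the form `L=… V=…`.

L=1671.780 V=16084.411

2πR = 2π·42.5 = 267.035376
per-turn = √(267.035376² + 15.5²) = √(71307.8918 + 240.25) = √71548.1418 = 267.484844
L = 6.25 × 267.484844 = 1671.780275
V = π·1.75² × L = 9.621128 × 1671.780275 = 16084.411184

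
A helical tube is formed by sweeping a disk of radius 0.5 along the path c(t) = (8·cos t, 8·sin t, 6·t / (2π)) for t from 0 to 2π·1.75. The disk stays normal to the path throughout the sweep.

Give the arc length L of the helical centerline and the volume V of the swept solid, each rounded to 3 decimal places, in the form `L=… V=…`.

2πR = 2π·8 = 50.265482
per-turn = √(50.265482² + 6²) = √(2526.6187 + 36) = √2562.6187 = 50.622315
L = 1.75 × 50.622315 = 88.589050
V = π·0.5² × L = 0.785398 × 88.589050 = 69.577677

L=88.589 V=69.578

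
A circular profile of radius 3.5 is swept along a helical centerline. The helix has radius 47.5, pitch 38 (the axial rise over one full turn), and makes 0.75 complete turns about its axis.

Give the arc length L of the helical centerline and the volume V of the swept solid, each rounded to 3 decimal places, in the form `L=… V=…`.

L=225.646 V=8683.858

2πR = 2π·47.5 = 298.451302
per-turn = √(298.451302² + 38²) = √(89073.1797 + 1444) = √90517.1797 = 300.860731
L = 0.75 × 300.860731 = 225.645549
V = π·3.5² × L = 38.484510 × 225.645549 = 8683.858372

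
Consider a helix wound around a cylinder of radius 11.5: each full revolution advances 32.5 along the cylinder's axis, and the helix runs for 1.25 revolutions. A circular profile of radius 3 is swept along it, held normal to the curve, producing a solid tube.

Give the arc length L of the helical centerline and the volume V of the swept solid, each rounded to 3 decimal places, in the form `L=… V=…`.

L=99.037 V=2800.192

2πR = 2π·11.5 = 72.256631
per-turn = √(72.256631² + 32.5²) = √(5221.0207 + 1056.25) = √6277.2707 = 79.229229
L = 1.25 × 79.229229 = 99.036536
V = π·3² × L = 28.274334 × 99.036536 = 2800.192093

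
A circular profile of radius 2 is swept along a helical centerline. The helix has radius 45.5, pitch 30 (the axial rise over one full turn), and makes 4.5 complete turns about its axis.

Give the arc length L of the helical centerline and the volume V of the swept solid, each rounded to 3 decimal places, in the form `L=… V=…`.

L=1293.546 V=16255.179

2πR = 2π·45.5 = 285.884931
per-turn = √(285.884931² + 30²) = √(81730.1940 + 900) = √82630.1940 = 287.454682
L = 4.5 × 287.454682 = 1293.546068
V = π·2² × L = 12.566371 × 1293.546068 = 16255.179294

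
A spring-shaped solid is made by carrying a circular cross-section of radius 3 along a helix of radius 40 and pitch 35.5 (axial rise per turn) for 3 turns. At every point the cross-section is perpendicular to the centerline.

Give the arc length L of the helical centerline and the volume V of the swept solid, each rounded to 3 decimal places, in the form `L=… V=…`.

L=761.467 V=21529.962

2πR = 2π·40 = 251.327412
per-turn = √(251.327412² + 35.5²) = √(63165.4682 + 1260.25) = √64425.7182 = 253.822218
L = 3 × 253.822218 = 761.466653
V = π·3² × L = 28.274334 × 761.466653 = 21529.962385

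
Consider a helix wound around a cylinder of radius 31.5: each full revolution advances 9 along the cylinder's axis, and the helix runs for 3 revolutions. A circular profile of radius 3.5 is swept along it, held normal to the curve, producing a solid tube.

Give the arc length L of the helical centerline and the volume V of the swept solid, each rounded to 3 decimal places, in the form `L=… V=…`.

2πR = 2π·31.5 = 197.920337
per-turn = √(197.920337² + 9²) = √(39172.4599 + 81) = √39253.4599 = 198.124859
L = 3 × 198.124859 = 594.374578
V = π·3.5² × L = 38.484510 × 594.374578 = 22874.214389

L=594.375 V=22874.214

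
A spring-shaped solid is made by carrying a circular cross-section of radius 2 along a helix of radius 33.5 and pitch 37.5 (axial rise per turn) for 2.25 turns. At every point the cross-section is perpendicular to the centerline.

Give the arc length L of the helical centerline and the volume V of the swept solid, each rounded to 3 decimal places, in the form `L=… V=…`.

2πR = 2π·33.5 = 210.486708
per-turn = √(210.486708² + 37.5²) = √(44304.6542 + 1406.25) = √45710.9042 = 213.801085
L = 2.25 × 213.801085 = 481.052442
V = π·2² × L = 12.566371 × 481.052442 = 6045.083276

L=481.052 V=6045.083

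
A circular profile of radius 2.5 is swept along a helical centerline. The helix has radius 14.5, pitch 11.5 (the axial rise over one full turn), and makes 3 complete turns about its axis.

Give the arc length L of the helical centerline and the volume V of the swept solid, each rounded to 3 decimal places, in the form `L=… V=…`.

2πR = 2π·14.5 = 91.106187
per-turn = √(91.106187² + 11.5²) = √(8300.3373 + 132.25) = √8432.5873 = 91.829120
L = 3 × 91.829120 = 275.487360
V = π·2.5² × L = 19.634954 × 275.487360 = 5409.181671

L=275.487 V=5409.182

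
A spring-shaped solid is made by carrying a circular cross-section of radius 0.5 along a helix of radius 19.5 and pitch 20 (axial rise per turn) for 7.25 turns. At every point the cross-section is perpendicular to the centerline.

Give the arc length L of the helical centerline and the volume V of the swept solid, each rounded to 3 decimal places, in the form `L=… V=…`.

2πR = 2π·19.5 = 122.522113
per-turn = √(122.522113² + 20²) = √(15011.6683 + 400) = √15411.6683 = 124.143740
L = 7.25 × 124.143740 = 900.042118
V = π·0.5² × L = 0.785398 × 900.042118 = 706.891427

L=900.042 V=706.891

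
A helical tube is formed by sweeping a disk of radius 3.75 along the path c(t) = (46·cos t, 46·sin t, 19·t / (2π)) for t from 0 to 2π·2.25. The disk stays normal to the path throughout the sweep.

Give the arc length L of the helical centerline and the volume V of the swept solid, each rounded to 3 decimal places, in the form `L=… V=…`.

2πR = 2π·46 = 289.026524
per-turn = √(289.026524² + 19²) = √(83536.3317 + 361) = √83897.3317 = 289.650361
L = 2.25 × 289.650361 = 651.713312
V = π·3.75² × L = 44.178647 × 651.713312 = 28791.812170

L=651.713 V=28791.812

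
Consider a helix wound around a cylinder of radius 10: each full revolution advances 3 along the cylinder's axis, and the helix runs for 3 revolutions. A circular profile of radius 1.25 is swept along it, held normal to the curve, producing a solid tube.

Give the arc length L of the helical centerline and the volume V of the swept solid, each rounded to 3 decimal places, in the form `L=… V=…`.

2πR = 2π·10 = 62.831853
per-turn = √(62.831853² + 3²) = √(3947.8418 + 9) = √3956.8418 = 62.903432
L = 3 × 62.903432 = 188.710296
V = π·1.25² × L = 4.908739 × 188.710296 = 926.329500

L=188.710 V=926.329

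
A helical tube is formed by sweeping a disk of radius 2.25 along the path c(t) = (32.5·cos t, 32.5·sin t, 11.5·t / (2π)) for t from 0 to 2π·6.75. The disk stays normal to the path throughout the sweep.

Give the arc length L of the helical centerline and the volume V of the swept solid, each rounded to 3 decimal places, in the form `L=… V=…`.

L=1380.558 V=21956.824

2πR = 2π·32.5 = 204.203522
per-turn = √(204.203522² + 11.5²) = √(41699.0786 + 132.25) = √41831.3286 = 204.527085
L = 6.75 × 204.527085 = 1380.557825
V = π·2.25² × L = 15.904313 × 1380.557825 = 21956.823505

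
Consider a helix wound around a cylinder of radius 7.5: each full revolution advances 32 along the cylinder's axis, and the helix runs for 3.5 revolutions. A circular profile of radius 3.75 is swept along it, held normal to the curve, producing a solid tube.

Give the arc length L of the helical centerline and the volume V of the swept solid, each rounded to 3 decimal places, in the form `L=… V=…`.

2πR = 2π·7.5 = 47.123890
per-turn = √(47.123890² + 32²) = √(2220.6610 + 1024) = √3244.6610 = 56.961926
L = 3.5 × 56.961926 = 199.366740
V = π·3.75² × L = 44.178647 × 199.366740 = 8807.752781

L=199.367 V=8807.753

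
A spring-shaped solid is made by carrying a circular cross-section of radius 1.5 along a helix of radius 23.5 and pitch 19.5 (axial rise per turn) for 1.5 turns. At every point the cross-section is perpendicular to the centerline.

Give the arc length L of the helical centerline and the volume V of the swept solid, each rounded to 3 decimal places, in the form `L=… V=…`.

2πR = 2π·23.5 = 147.654855
per-turn = √(147.654855² + 19.5²) = √(21801.9561 + 380.25) = √22182.2061 = 148.936920
L = 1.5 × 148.936920 = 223.405380
V = π·1.5² × L = 7.068583 × 223.405380 = 1579.159576

L=223.405 V=1579.160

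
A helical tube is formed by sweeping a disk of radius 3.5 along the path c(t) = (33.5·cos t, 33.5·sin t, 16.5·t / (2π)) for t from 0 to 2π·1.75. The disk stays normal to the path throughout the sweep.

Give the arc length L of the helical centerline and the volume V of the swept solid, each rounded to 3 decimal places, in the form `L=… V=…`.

2πR = 2π·33.5 = 210.486708
per-turn = √(210.486708² + 16.5²) = √(44304.6542 + 272.25) = √44576.9042 = 211.132433
L = 1.75 × 211.132433 = 369.481757
V = π·3.5² × L = 38.484510 × 369.481757 = 14219.324386

L=369.482 V=14219.324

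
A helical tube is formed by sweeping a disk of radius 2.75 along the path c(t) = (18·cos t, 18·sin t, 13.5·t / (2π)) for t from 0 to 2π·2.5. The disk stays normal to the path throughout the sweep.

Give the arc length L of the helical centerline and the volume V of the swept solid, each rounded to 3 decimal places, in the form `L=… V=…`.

L=284.751 V=6765.187

2πR = 2π·18 = 113.097336
per-turn = √(113.097336² + 13.5²) = √(12791.0073 + 182.25) = √12973.2573 = 113.900208
L = 2.5 × 113.900208 = 284.750519
V = π·2.75² × L = 23.758294 × 284.750519 = 6765.186676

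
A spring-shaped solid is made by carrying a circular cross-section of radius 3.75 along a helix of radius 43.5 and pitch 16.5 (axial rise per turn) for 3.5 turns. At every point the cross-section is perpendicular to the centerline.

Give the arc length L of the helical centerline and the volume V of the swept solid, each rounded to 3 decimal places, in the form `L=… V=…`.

2πR = 2π·43.5 = 273.318561
per-turn = √(273.318561² + 16.5²) = √(74703.0357 + 272.25) = √74975.2857 = 273.816153
L = 3.5 × 273.816153 = 958.356536
V = π·3.75² × L = 44.178647 × 958.356536 = 42338.894805

L=958.357 V=42338.895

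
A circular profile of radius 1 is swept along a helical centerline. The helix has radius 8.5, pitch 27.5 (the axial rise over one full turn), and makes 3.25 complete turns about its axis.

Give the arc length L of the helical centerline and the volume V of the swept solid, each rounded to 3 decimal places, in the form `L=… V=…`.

L=195.232 V=613.339

2πR = 2π·8.5 = 53.407075
per-turn = √(53.407075² + 27.5²) = √(2852.3157 + 756.25) = √3608.5657 = 60.071338
L = 3.25 × 60.071338 = 195.231849
V = π·1² × L = 3.141593 × 195.231849 = 613.338943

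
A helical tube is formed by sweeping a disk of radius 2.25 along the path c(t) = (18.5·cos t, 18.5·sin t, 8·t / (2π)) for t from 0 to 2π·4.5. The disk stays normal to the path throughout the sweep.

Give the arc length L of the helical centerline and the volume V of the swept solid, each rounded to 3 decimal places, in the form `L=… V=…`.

2πR = 2π·18.5 = 116.238928
per-turn = √(116.238928² + 8²) = √(13511.4884 + 64) = √13575.4884 = 116.513898
L = 4.5 × 116.513898 = 524.312541
V = π·2.25² × L = 15.904313 × 524.312541 = 8338.830661

L=524.313 V=8338.831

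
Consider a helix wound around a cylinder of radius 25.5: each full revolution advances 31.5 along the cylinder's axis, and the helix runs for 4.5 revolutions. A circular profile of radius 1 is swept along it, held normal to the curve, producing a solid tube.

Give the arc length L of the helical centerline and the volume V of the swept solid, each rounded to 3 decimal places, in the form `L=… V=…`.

2πR = 2π·25.5 = 160.221225
per-turn = √(160.221225² + 31.5²) = √(25670.8410 + 992.25) = √26663.0910 = 163.288368
L = 4.5 × 163.288368 = 734.797655
V = π·1² × L = 3.141593 × 734.797655 = 2308.434915

L=734.798 V=2308.435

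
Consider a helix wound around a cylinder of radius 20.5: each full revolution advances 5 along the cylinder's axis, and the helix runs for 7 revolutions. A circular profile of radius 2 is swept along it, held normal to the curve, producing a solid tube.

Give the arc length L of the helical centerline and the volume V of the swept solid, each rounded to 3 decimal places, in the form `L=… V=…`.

2πR = 2π·20.5 = 128.805299
per-turn = √(128.805299² + 5²) = √(16590.8050 + 25) = √16615.8050 = 128.902308
L = 7 × 128.902308 = 902.316156
V = π·2² × L = 12.566371 × 902.316156 = 11338.839224

L=902.316 V=11338.839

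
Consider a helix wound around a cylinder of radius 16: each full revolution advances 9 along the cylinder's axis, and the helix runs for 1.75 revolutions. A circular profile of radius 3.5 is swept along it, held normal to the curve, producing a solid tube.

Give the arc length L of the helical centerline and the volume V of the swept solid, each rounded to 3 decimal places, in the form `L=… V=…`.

2πR = 2π·16 = 100.530965
per-turn = √(100.530965² + 9²) = √(10106.4749 + 81) = √10187.4749 = 100.933022
L = 1.75 × 100.933022 = 176.632788
V = π·3.5² × L = 38.484510 × 176.632788 = 6797.626309

L=176.633 V=6797.626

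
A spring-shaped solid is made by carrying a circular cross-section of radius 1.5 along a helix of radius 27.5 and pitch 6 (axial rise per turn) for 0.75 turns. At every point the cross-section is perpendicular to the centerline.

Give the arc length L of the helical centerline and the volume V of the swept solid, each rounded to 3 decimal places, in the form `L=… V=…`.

2πR = 2π·27.5 = 172.787596
per-turn = √(172.787596² + 6²) = √(29855.5533 + 36) = √29891.5533 = 172.891739
L = 0.75 × 172.891739 = 129.668804
V = π·1.5² × L = 7.068583 × 129.668804 = 916.574765

L=129.669 V=916.575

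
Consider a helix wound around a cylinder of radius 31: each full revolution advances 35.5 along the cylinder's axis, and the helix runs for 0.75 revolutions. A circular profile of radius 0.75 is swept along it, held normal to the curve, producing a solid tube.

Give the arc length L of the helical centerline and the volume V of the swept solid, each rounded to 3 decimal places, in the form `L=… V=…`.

2πR = 2π·31 = 194.778745
per-turn = √(194.778745² + 35.5²) = √(37938.7593 + 1260.25) = √39199.0093 = 197.987397
L = 0.75 × 197.987397 = 148.490548
V = π·0.75² × L = 1.767146 × 148.490548 = 262.404458

L=148.491 V=262.404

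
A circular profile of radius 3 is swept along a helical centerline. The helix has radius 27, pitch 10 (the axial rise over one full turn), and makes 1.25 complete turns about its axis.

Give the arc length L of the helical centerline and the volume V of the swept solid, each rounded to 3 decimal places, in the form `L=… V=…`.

L=212.426 V=6006.192

2πR = 2π·27 = 169.646003
per-turn = √(169.646003² + 10²) = √(28779.7664 + 100) = √28879.7664 = 169.940479
L = 1.25 × 169.940479 = 212.425599
V = π·3² × L = 28.274334 × 212.425599 = 6006.192307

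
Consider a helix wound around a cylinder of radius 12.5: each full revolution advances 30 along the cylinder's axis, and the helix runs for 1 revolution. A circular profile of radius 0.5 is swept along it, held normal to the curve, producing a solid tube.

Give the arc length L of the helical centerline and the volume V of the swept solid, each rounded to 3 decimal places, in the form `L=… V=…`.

L=84.074 V=66.032

2πR = 2π·12.5 = 78.539816
per-turn = √(78.539816² + 30²) = √(6168.5028 + 900) = √7068.5028 = 84.074388
L = 1 × 84.074388 = 84.074388
V = π·0.5² × L = 0.785398 × 84.074388 = 66.031870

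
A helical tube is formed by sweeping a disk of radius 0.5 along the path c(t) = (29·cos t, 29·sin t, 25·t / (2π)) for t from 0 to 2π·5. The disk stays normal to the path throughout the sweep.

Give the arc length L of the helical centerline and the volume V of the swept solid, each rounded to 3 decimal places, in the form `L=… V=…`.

2πR = 2π·29 = 182.212374
per-turn = √(182.212374² + 25²) = √(33201.3492 + 625) = √33826.3492 = 183.919410
L = 5 × 183.919410 = 919.597048
V = π·0.5² × L = 0.785398 × 919.597048 = 722.249832

L=919.597 V=722.250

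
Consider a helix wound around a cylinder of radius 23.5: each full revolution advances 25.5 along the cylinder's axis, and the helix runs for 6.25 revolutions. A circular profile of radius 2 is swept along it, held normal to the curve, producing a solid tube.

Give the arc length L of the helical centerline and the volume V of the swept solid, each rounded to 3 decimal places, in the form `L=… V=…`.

L=936.504 V=11768.453

2πR = 2π·23.5 = 147.654855
per-turn = √(147.654855² + 25.5²) = √(21801.9561 + 650.25) = √22452.2061 = 149.840602
L = 6.25 × 149.840602 = 936.503765
V = π·2² × L = 12.566371 × 936.503765 = 11768.453391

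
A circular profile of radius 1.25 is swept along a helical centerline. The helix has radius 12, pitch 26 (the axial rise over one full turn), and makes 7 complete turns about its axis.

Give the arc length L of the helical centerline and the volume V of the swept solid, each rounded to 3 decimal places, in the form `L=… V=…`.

2πR = 2π·12 = 75.398224
per-turn = √(75.398224² + 26²) = √(5684.8921 + 676) = √6360.8921 = 79.755201
L = 7 × 79.755201 = 558.286409
V = π·1.25² × L = 4.908739 × 558.286409 = 2740.482002

L=558.286 V=2740.482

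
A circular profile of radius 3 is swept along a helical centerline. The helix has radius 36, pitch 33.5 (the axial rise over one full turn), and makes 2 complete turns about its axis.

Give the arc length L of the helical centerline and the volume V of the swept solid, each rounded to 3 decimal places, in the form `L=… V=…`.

L=457.324 V=12930.528

2πR = 2π·36 = 226.194671
per-turn = √(226.194671² + 33.5²) = √(51164.0292 + 1122.25) = √52286.2792 = 228.661932
L = 2 × 228.661932 = 457.323864
V = π·3² × L = 28.274334 × 457.323864 = 12930.527632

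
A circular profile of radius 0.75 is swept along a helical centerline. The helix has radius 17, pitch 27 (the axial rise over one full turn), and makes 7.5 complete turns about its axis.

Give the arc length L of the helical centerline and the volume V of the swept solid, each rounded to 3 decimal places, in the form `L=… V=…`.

L=826.303 V=1460.199

2πR = 2π·17 = 106.814150
per-turn = √(106.814150² + 27²) = √(11409.2627 + 729) = √12138.2627 = 110.173784
L = 7.5 × 110.173784 = 826.303380
V = π·0.75² × L = 1.767146 × 826.303380 = 1460.198604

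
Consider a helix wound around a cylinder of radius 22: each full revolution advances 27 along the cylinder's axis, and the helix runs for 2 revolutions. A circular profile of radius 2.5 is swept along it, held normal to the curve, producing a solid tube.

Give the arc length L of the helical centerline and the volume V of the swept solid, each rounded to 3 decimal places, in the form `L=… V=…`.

L=281.685 V=5530.864

2πR = 2π·22 = 138.230077
per-turn = √(138.230077² + 27²) = √(19107.5541 + 729) = √19836.5541 = 140.842302
L = 2 × 140.842302 = 281.684605
V = π·2.5² × L = 19.634954 × 281.684605 = 5530.864278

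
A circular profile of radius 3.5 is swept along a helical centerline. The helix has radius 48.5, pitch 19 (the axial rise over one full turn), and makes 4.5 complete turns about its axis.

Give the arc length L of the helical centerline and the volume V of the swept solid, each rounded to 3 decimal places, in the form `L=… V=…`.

L=1373.968 V=52876.487

2πR = 2π·48.5 = 304.734487
per-turn = √(304.734487² + 19²) = √(92863.1078 + 361) = √93224.1078 = 305.326232
L = 4.5 × 305.326232 = 1373.968043
V = π·3.5² × L = 38.484510 × 1373.968043 = 52876.486899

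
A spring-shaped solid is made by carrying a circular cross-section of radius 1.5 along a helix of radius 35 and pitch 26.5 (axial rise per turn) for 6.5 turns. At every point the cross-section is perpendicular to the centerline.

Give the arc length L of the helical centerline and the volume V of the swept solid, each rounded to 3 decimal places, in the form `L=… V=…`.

2πR = 2π·35 = 219.911486
per-turn = √(219.911486² + 26.5²) = √(48361.0616 + 702.25) = √49063.3116 = 221.502396
L = 6.5 × 221.502396 = 1439.765576
V = π·1.5² × L = 7.068583 × 1439.765576 = 10177.103152

L=1439.766 V=10177.103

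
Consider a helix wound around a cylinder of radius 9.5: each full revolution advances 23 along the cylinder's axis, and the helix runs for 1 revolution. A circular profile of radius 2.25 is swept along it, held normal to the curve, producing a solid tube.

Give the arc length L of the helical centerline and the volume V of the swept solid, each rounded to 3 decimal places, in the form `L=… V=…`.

L=63.968 V=1017.370

2πR = 2π·9.5 = 59.690260
per-turn = √(59.690260² + 23²) = √(3562.9272 + 529) = √4091.9272 = 63.968173
L = 1 × 63.968173 = 63.968173
V = π·2.25² × L = 15.904313 × 63.968173 = 1017.369837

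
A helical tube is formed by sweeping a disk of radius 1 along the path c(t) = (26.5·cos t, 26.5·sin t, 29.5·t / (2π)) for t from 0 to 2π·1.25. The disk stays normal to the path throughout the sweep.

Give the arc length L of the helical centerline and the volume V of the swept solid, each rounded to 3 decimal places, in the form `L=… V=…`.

2πR = 2π·26.5 = 166.504411
per-turn = √(166.504411² + 29.5²) = √(27723.7188 + 870.25) = √28593.9688 = 169.097513
L = 1.25 × 169.097513 = 211.371891
V = π·1² × L = 3.141593 × 211.371891 = 664.044379

L=211.372 V=664.044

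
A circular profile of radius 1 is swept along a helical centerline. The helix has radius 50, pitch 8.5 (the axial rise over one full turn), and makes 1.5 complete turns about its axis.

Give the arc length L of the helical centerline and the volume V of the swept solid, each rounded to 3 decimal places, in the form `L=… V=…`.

2πR = 2π·50 = 314.159265
per-turn = √(314.159265² + 8.5²) = √(98696.0440 + 72.25) = √98768.2940 = 314.274234
L = 1.5 × 314.274234 = 471.411351
V = π·1² × L = 3.141593 × 471.411351 = 1480.982436

L=471.411 V=1480.982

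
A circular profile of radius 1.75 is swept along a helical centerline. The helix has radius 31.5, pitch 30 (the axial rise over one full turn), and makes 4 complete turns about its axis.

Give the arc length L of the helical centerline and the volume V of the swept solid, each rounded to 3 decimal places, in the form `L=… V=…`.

2πR = 2π·31.5 = 197.920337
per-turn = √(197.920337² + 30²) = √(39172.4599 + 900) = √40072.4599 = 200.181068
L = 4 × 200.181068 = 800.724271
V = π·1.75² × L = 9.621128 × 800.724271 = 7703.870303

L=800.724 V=7703.870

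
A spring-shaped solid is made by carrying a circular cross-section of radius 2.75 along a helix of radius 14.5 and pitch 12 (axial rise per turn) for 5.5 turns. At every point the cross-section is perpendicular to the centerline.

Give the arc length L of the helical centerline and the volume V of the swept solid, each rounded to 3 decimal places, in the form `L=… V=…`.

2πR = 2π·14.5 = 91.106187
per-turn = √(91.106187² + 12²) = √(8300.3373 + 144) = √8444.3373 = 91.893075
L = 5.5 × 91.893075 = 505.411915
V = π·2.75² × L = 23.758294 × 505.411915 = 12007.725081

L=505.412 V=12007.725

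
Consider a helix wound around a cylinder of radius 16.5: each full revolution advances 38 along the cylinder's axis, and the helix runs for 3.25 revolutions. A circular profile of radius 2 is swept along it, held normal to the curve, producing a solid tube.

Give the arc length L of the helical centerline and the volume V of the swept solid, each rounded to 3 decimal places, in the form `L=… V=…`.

2πR = 2π·16.5 = 103.672558
per-turn = √(103.672558² + 38²) = √(10747.9992 + 1444) = √12191.9992 = 110.417386
L = 3.25 × 110.417386 = 358.856505
V = π·2² × L = 12.566371 × 358.856505 = 4509.523844

L=358.857 V=4509.524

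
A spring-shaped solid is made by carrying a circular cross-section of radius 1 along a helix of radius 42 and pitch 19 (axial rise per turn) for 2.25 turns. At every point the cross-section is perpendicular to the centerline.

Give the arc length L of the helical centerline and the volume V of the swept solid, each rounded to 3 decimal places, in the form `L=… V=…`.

L=595.298 V=1870.184

2πR = 2π·42 = 263.893783
per-turn = √(263.893783² + 19²) = √(69639.9287 + 361) = √70000.9287 = 264.576886
L = 2.25 × 264.576886 = 595.297994
V = π·1² × L = 3.141593 × 595.297994 = 1870.183804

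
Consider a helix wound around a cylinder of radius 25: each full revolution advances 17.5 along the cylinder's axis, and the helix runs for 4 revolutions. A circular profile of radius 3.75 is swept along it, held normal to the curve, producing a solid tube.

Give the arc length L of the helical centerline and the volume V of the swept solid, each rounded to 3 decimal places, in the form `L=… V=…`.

L=632.206 V=27929.997

2πR = 2π·25 = 157.079633
per-turn = √(157.079633² + 17.5²) = √(24674.0110 + 306.25) = √24980.2610 = 158.051450
L = 4 × 158.051450 = 632.205802
V = π·3.75² × L = 44.178647 × 632.205802 = 27929.996761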